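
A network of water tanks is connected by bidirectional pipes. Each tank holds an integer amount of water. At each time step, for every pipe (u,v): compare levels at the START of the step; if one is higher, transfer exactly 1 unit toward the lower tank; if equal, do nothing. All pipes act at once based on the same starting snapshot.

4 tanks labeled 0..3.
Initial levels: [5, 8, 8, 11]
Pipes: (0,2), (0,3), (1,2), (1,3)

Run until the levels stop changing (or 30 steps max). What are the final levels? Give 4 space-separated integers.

Answer: 8 8 8 8

Derivation:
Step 1: flows [2->0,3->0,1=2,3->1] -> levels [7 9 7 9]
Step 2: flows [0=2,3->0,1->2,1=3] -> levels [8 8 8 8]
Step 3: flows [0=2,0=3,1=2,1=3] -> levels [8 8 8 8]
  -> stable (no change)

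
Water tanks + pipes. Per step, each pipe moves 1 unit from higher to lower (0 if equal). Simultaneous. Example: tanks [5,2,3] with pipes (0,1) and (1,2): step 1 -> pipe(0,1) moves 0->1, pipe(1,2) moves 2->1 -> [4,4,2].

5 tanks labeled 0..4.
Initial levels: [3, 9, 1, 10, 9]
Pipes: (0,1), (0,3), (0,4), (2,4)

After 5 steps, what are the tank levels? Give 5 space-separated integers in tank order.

Step 1: flows [1->0,3->0,4->0,4->2] -> levels [6 8 2 9 7]
Step 2: flows [1->0,3->0,4->0,4->2] -> levels [9 7 3 8 5]
Step 3: flows [0->1,0->3,0->4,4->2] -> levels [6 8 4 9 5]
Step 4: flows [1->0,3->0,0->4,4->2] -> levels [7 7 5 8 5]
Step 5: flows [0=1,3->0,0->4,2=4] -> levels [7 7 5 7 6]

Answer: 7 7 5 7 6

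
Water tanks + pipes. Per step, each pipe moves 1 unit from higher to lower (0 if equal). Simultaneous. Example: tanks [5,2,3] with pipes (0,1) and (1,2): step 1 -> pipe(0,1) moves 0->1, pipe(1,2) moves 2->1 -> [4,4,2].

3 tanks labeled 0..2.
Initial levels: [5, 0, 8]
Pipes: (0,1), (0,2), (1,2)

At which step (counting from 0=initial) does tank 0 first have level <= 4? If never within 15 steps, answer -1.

Answer: 3

Derivation:
Step 1: flows [0->1,2->0,2->1] -> levels [5 2 6]
Step 2: flows [0->1,2->0,2->1] -> levels [5 4 4]
Step 3: flows [0->1,0->2,1=2] -> levels [3 5 5]
Tank 0 first reaches <=4 at step 3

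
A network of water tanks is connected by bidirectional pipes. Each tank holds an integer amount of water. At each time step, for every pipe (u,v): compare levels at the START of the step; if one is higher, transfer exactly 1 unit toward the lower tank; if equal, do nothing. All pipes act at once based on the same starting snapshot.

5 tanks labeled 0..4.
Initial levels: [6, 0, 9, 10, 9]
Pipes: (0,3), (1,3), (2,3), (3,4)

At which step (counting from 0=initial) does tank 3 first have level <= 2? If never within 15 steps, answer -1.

Answer: -1

Derivation:
Step 1: flows [3->0,3->1,3->2,3->4] -> levels [7 1 10 6 10]
Step 2: flows [0->3,3->1,2->3,4->3] -> levels [6 2 9 8 9]
Step 3: flows [3->0,3->1,2->3,4->3] -> levels [7 3 8 8 8]
Step 4: flows [3->0,3->1,2=3,3=4] -> levels [8 4 8 6 8]
Step 5: flows [0->3,3->1,2->3,4->3] -> levels [7 5 7 8 7]
Step 6: flows [3->0,3->1,3->2,3->4] -> levels [8 6 8 4 8]
Step 7: flows [0->3,1->3,2->3,4->3] -> levels [7 5 7 8 7]
  -> period-2 cycle (repeats step 5); tank 3 never drops to <=2
Tank 3 never reaches <=2 within 15 steps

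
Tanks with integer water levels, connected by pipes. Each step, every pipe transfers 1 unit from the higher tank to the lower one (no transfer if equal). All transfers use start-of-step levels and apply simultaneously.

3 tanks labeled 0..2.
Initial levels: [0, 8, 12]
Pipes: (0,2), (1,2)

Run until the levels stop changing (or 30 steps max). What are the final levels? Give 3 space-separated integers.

Answer: 6 6 8

Derivation:
Step 1: flows [2->0,2->1] -> levels [1 9 10]
Step 2: flows [2->0,2->1] -> levels [2 10 8]
Step 3: flows [2->0,1->2] -> levels [3 9 8]
Step 4: flows [2->0,1->2] -> levels [4 8 8]
Step 5: flows [2->0,1=2] -> levels [5 8 7]
Step 6: flows [2->0,1->2] -> levels [6 7 7]
Step 7: flows [2->0,1=2] -> levels [7 7 6]
Step 8: flows [0->2,1->2] -> levels [6 6 8]
Step 9: flows [2->0,2->1] -> levels [7 7 6]
  -> period-2 cycle: step 9 state = step 7 state; never stabilizes
  -> state at step 30: (30-7) mod 2 = 1, same as step 8 -> [6 6 8]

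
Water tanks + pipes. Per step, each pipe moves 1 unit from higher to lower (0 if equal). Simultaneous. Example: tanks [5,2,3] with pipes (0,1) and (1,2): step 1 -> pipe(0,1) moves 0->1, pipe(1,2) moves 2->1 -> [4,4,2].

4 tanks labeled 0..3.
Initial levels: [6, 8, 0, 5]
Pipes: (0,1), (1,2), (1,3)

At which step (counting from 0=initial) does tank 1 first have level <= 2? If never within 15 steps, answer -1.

Step 1: flows [1->0,1->2,1->3] -> levels [7 5 1 6]
Step 2: flows [0->1,1->2,3->1] -> levels [6 6 2 5]
Step 3: flows [0=1,1->2,1->3] -> levels [6 4 3 6]
Step 4: flows [0->1,1->2,3->1] -> levels [5 5 4 5]
Step 5: flows [0=1,1->2,1=3] -> levels [5 4 5 5]
Step 6: flows [0->1,2->1,3->1] -> levels [4 7 4 4]
Step 7: flows [1->0,1->2,1->3] -> levels [5 4 5 5]
  -> period-2 cycle (repeats step 5); tank 1 never drops to <=2
Tank 1 never reaches <=2 within 15 steps

Answer: -1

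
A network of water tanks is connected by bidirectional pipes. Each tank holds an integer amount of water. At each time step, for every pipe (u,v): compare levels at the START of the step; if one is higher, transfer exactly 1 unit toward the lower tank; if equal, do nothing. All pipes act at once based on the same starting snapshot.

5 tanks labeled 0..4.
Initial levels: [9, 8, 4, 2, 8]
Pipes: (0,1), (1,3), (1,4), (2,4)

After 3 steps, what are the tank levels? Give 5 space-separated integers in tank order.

Step 1: flows [0->1,1->3,1=4,4->2] -> levels [8 8 5 3 7]
Step 2: flows [0=1,1->3,1->4,4->2] -> levels [8 6 6 4 7]
Step 3: flows [0->1,1->3,4->1,4->2] -> levels [7 7 7 5 5]

Answer: 7 7 7 5 5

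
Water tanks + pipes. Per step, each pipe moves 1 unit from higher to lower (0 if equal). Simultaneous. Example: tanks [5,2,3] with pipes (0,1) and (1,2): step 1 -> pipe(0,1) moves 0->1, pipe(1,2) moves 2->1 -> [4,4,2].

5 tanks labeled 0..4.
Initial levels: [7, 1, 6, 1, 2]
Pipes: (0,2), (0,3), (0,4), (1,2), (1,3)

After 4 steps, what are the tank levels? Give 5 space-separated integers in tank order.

Step 1: flows [0->2,0->3,0->4,2->1,1=3] -> levels [4 2 6 2 3]
Step 2: flows [2->0,0->3,0->4,2->1,1=3] -> levels [3 3 4 3 4]
Step 3: flows [2->0,0=3,4->0,2->1,1=3] -> levels [5 4 2 3 3]
Step 4: flows [0->2,0->3,0->4,1->2,1->3] -> levels [2 2 4 5 4]

Answer: 2 2 4 5 4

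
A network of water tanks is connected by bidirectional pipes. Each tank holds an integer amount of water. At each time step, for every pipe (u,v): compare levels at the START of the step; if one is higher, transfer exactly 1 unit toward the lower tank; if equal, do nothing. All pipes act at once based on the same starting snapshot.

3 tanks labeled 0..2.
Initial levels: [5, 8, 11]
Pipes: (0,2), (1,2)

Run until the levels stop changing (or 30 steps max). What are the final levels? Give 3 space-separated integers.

Answer: 8 8 8

Derivation:
Step 1: flows [2->0,2->1] -> levels [6 9 9]
Step 2: flows [2->0,1=2] -> levels [7 9 8]
Step 3: flows [2->0,1->2] -> levels [8 8 8]
Step 4: flows [0=2,1=2] -> levels [8 8 8]
  -> stable (no change)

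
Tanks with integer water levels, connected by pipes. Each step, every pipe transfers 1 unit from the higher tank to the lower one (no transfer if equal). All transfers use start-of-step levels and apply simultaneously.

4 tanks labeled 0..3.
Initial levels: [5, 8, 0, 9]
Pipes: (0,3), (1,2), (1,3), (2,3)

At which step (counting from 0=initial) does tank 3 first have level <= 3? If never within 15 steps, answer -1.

Answer: -1

Derivation:
Step 1: flows [3->0,1->2,3->1,3->2] -> levels [6 8 2 6]
Step 2: flows [0=3,1->2,1->3,3->2] -> levels [6 6 4 6]
Step 3: flows [0=3,1->2,1=3,3->2] -> levels [6 5 6 5]
Step 4: flows [0->3,2->1,1=3,2->3] -> levels [5 6 4 7]
Step 5: flows [3->0,1->2,3->1,3->2] -> levels [6 6 6 4]
Step 6: flows [0->3,1=2,1->3,2->3] -> levels [5 5 5 7]
Step 7: flows [3->0,1=2,3->1,3->2] -> levels [6 6 6 4]
  -> period-2 cycle (repeats step 5); tank 3 never drops to <=3
Tank 3 never reaches <=3 within 15 steps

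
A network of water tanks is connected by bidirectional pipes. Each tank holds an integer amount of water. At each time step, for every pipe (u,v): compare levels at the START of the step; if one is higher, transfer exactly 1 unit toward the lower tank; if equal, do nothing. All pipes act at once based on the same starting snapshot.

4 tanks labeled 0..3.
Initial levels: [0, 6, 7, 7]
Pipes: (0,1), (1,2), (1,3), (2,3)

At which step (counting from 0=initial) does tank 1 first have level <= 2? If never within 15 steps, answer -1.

Answer: -1

Derivation:
Step 1: flows [1->0,2->1,3->1,2=3] -> levels [1 7 6 6]
Step 2: flows [1->0,1->2,1->3,2=3] -> levels [2 4 7 7]
Step 3: flows [1->0,2->1,3->1,2=3] -> levels [3 5 6 6]
Step 4: flows [1->0,2->1,3->1,2=3] -> levels [4 6 5 5]
Step 5: flows [1->0,1->2,1->3,2=3] -> levels [5 3 6 6]
Step 6: flows [0->1,2->1,3->1,2=3] -> levels [4 6 5 5]
  -> period-2 cycle (repeats step 4); tank 1 never drops to <=2
Tank 1 never reaches <=2 within 15 steps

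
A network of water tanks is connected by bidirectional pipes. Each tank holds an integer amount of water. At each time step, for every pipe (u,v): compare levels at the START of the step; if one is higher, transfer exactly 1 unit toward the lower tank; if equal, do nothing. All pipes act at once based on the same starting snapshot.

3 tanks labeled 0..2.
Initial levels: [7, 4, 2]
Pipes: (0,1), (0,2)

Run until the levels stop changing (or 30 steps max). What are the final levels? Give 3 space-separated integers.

Step 1: flows [0->1,0->2] -> levels [5 5 3]
Step 2: flows [0=1,0->2] -> levels [4 5 4]
Step 3: flows [1->0,0=2] -> levels [5 4 4]
Step 4: flows [0->1,0->2] -> levels [3 5 5]
Step 5: flows [1->0,2->0] -> levels [5 4 4]
  -> period-2 cycle: step 5 state = step 3 state; never stabilizes
  -> state at step 30: (30-3) mod 2 = 1, same as step 4 -> [3 5 5]

Answer: 3 5 5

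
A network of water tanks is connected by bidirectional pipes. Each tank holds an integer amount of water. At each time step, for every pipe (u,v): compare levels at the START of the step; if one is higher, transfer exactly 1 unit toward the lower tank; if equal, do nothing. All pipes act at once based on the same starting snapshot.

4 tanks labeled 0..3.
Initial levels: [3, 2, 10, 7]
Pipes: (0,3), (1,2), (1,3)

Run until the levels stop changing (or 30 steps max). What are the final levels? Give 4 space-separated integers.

Step 1: flows [3->0,2->1,3->1] -> levels [4 4 9 5]
Step 2: flows [3->0,2->1,3->1] -> levels [5 6 8 3]
Step 3: flows [0->3,2->1,1->3] -> levels [4 6 7 5]
Step 4: flows [3->0,2->1,1->3] -> levels [5 6 6 5]
Step 5: flows [0=3,1=2,1->3] -> levels [5 5 6 6]
Step 6: flows [3->0,2->1,3->1] -> levels [6 7 5 4]
Step 7: flows [0->3,1->2,1->3] -> levels [5 5 6 6]
  -> period-2 cycle: step 7 state = step 5 state; never stabilizes
  -> state at step 30: (30-5) mod 2 = 1, same as step 6 -> [6 7 5 4]

Answer: 6 7 5 4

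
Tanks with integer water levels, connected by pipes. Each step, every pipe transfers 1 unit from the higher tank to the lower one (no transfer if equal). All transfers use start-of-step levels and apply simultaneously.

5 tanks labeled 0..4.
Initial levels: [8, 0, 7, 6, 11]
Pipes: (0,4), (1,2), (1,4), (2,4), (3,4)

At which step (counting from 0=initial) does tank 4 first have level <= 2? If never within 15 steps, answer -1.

Answer: -1

Derivation:
Step 1: flows [4->0,2->1,4->1,4->2,4->3] -> levels [9 2 7 7 7]
Step 2: flows [0->4,2->1,4->1,2=4,3=4] -> levels [8 4 6 7 7]
Step 3: flows [0->4,2->1,4->1,4->2,3=4] -> levels [7 6 6 7 6]
Step 4: flows [0->4,1=2,1=4,2=4,3->4] -> levels [6 6 6 6 8]
Step 5: flows [4->0,1=2,4->1,4->2,4->3] -> levels [7 7 7 7 4]
Step 6: flows [0->4,1=2,1->4,2->4,3->4] -> levels [6 6 6 6 8]
  -> period-2 cycle (repeats step 4); tank 4 never drops to <=2
Tank 4 never reaches <=2 within 15 steps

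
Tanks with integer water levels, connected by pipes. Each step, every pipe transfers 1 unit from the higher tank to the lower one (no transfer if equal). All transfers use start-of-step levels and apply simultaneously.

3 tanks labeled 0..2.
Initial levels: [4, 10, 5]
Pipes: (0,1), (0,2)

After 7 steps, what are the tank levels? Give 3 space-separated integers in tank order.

Answer: 5 7 7

Derivation:
Step 1: flows [1->0,2->0] -> levels [6 9 4]
Step 2: flows [1->0,0->2] -> levels [6 8 5]
Step 3: flows [1->0,0->2] -> levels [6 7 6]
Step 4: flows [1->0,0=2] -> levels [7 6 6]
Step 5: flows [0->1,0->2] -> levels [5 7 7]
Step 6: flows [1->0,2->0] -> levels [7 6 6]
  -> period-2 cycle: step 6 state = step 4 state
  -> state at step 7: (7-4) mod 2 = 1, same as step 5 -> [5 7 7]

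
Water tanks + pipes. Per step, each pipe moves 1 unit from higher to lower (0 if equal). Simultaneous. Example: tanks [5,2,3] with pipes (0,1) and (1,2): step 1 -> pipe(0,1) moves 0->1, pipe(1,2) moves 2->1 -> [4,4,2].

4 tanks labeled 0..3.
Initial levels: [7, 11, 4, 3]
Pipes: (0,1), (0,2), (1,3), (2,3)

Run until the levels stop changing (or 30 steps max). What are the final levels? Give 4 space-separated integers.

Answer: 6 7 7 5

Derivation:
Step 1: flows [1->0,0->2,1->3,2->3] -> levels [7 9 4 5]
Step 2: flows [1->0,0->2,1->3,3->2] -> levels [7 7 6 5]
Step 3: flows [0=1,0->2,1->3,2->3] -> levels [6 6 6 7]
Step 4: flows [0=1,0=2,3->1,3->2] -> levels [6 7 7 5]
Step 5: flows [1->0,2->0,1->3,2->3] -> levels [8 5 5 7]
Step 6: flows [0->1,0->2,3->1,3->2] -> levels [6 7 7 5]
  -> period-2 cycle: step 6 state = step 4 state; never stabilizes
  -> state at step 30: (30-4) mod 2 = 0, same as step 4 -> [6 7 7 5]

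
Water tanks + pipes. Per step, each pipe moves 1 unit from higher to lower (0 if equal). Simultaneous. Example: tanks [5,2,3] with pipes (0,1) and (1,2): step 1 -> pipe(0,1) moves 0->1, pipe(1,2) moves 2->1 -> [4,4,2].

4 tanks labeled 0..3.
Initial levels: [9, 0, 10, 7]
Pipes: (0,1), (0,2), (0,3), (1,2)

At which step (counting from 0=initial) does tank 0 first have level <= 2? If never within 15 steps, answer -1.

Answer: -1

Derivation:
Step 1: flows [0->1,2->0,0->3,2->1] -> levels [8 2 8 8]
Step 2: flows [0->1,0=2,0=3,2->1] -> levels [7 4 7 8]
Step 3: flows [0->1,0=2,3->0,2->1] -> levels [7 6 6 7]
Step 4: flows [0->1,0->2,0=3,1=2] -> levels [5 7 7 7]
Step 5: flows [1->0,2->0,3->0,1=2] -> levels [8 6 6 6]
Step 6: flows [0->1,0->2,0->3,1=2] -> levels [5 7 7 7]
  -> period-2 cycle (repeats step 4); tank 0 never drops to <=2
Tank 0 never reaches <=2 within 15 steps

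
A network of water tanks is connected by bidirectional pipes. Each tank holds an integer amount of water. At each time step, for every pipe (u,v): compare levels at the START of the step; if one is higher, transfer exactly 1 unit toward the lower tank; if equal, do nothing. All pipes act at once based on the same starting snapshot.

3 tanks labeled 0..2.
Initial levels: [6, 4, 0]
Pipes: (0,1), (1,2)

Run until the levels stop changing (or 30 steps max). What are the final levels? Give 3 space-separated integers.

Answer: 3 4 3

Derivation:
Step 1: flows [0->1,1->2] -> levels [5 4 1]
Step 2: flows [0->1,1->2] -> levels [4 4 2]
Step 3: flows [0=1,1->2] -> levels [4 3 3]
Step 4: flows [0->1,1=2] -> levels [3 4 3]
Step 5: flows [1->0,1->2] -> levels [4 2 4]
Step 6: flows [0->1,2->1] -> levels [3 4 3]
  -> period-2 cycle: step 6 state = step 4 state; never stabilizes
  -> state at step 30: (30-4) mod 2 = 0, same as step 4 -> [3 4 3]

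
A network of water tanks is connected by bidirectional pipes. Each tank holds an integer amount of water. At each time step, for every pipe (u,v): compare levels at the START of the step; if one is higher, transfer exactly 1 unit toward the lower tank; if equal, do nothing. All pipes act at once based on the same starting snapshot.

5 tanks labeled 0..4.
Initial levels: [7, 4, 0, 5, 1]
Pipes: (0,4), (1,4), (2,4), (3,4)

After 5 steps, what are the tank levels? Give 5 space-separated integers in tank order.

Answer: 4 4 3 4 2

Derivation:
Step 1: flows [0->4,1->4,4->2,3->4] -> levels [6 3 1 4 3]
Step 2: flows [0->4,1=4,4->2,3->4] -> levels [5 3 2 3 4]
Step 3: flows [0->4,4->1,4->2,4->3] -> levels [4 4 3 4 2]
Step 4: flows [0->4,1->4,2->4,3->4] -> levels [3 3 2 3 6]
Step 5: flows [4->0,4->1,4->2,4->3] -> levels [4 4 3 4 2]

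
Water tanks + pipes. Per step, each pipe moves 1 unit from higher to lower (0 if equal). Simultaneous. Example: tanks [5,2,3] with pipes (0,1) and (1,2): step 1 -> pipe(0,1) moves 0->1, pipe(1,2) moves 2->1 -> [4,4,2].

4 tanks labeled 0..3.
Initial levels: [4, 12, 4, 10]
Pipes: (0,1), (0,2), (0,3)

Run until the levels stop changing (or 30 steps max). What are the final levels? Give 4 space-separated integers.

Step 1: flows [1->0,0=2,3->0] -> levels [6 11 4 9]
Step 2: flows [1->0,0->2,3->0] -> levels [7 10 5 8]
Step 3: flows [1->0,0->2,3->0] -> levels [8 9 6 7]
Step 4: flows [1->0,0->2,0->3] -> levels [7 8 7 8]
Step 5: flows [1->0,0=2,3->0] -> levels [9 7 7 7]
Step 6: flows [0->1,0->2,0->3] -> levels [6 8 8 8]
Step 7: flows [1->0,2->0,3->0] -> levels [9 7 7 7]
  -> period-2 cycle: step 7 state = step 5 state; never stabilizes
  -> state at step 30: (30-5) mod 2 = 1, same as step 6 -> [6 8 8 8]

Answer: 6 8 8 8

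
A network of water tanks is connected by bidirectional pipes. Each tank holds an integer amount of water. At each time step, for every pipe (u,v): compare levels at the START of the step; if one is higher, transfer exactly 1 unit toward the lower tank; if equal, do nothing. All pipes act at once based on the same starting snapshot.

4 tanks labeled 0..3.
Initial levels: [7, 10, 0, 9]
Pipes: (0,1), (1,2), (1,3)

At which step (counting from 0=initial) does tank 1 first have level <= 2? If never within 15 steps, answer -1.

Answer: -1

Derivation:
Step 1: flows [1->0,1->2,1->3] -> levels [8 7 1 10]
Step 2: flows [0->1,1->2,3->1] -> levels [7 8 2 9]
Step 3: flows [1->0,1->2,3->1] -> levels [8 7 3 8]
Step 4: flows [0->1,1->2,3->1] -> levels [7 8 4 7]
Step 5: flows [1->0,1->2,1->3] -> levels [8 5 5 8]
Step 6: flows [0->1,1=2,3->1] -> levels [7 7 5 7]
Step 7: flows [0=1,1->2,1=3] -> levels [7 6 6 7]
Step 8: flows [0->1,1=2,3->1] -> levels [6 8 6 6]
Step 9: flows [1->0,1->2,1->3] -> levels [7 5 7 7]
Step 10: flows [0->1,2->1,3->1] -> levels [6 8 6 6]
  -> period-2 cycle (repeats step 8); tank 1 never drops to <=2
Tank 1 never reaches <=2 within 15 steps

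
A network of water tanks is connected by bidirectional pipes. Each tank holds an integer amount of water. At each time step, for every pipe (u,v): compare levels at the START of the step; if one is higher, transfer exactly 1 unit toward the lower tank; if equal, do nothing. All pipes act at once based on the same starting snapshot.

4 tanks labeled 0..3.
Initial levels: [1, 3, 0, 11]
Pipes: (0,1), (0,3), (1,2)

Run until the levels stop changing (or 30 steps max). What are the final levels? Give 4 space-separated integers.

Step 1: flows [1->0,3->0,1->2] -> levels [3 1 1 10]
Step 2: flows [0->1,3->0,1=2] -> levels [3 2 1 9]
Step 3: flows [0->1,3->0,1->2] -> levels [3 2 2 8]
Step 4: flows [0->1,3->0,1=2] -> levels [3 3 2 7]
Step 5: flows [0=1,3->0,1->2] -> levels [4 2 3 6]
Step 6: flows [0->1,3->0,2->1] -> levels [4 4 2 5]
Step 7: flows [0=1,3->0,1->2] -> levels [5 3 3 4]
Step 8: flows [0->1,0->3,1=2] -> levels [3 4 3 5]
Step 9: flows [1->0,3->0,1->2] -> levels [5 2 4 4]
Step 10: flows [0->1,0->3,2->1] -> levels [3 4 3 5]
  -> period-2 cycle: step 10 state = step 8 state; never stabilizes
  -> state at step 30: (30-8) mod 2 = 0, same as step 8 -> [3 4 3 5]

Answer: 3 4 3 5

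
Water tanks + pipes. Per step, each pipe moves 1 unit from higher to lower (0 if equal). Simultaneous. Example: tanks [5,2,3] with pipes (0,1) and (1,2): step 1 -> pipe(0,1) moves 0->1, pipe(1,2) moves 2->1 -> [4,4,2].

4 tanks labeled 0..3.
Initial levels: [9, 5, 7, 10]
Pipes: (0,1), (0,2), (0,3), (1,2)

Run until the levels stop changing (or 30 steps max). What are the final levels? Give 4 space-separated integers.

Answer: 7 8 8 8

Derivation:
Step 1: flows [0->1,0->2,3->0,2->1] -> levels [8 7 7 9]
Step 2: flows [0->1,0->2,3->0,1=2] -> levels [7 8 8 8]
Step 3: flows [1->0,2->0,3->0,1=2] -> levels [10 7 7 7]
Step 4: flows [0->1,0->2,0->3,1=2] -> levels [7 8 8 8]
  -> period-2 cycle: step 4 state = step 2 state; never stabilizes
  -> state at step 30: (30-2) mod 2 = 0, same as step 2 -> [7 8 8 8]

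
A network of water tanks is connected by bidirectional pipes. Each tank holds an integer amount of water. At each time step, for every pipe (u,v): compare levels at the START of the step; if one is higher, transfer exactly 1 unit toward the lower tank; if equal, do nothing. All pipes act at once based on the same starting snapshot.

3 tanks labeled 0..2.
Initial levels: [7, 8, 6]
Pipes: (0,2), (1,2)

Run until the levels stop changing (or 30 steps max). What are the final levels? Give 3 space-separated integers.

Answer: 7 8 6

Derivation:
Step 1: flows [0->2,1->2] -> levels [6 7 8]
Step 2: flows [2->0,2->1] -> levels [7 8 6]
  -> period-2 cycle: step 2 state = step 0 state; never stabilizes
  -> state at step 30: (30-0) mod 2 = 0, same as step 0 -> [7 8 6]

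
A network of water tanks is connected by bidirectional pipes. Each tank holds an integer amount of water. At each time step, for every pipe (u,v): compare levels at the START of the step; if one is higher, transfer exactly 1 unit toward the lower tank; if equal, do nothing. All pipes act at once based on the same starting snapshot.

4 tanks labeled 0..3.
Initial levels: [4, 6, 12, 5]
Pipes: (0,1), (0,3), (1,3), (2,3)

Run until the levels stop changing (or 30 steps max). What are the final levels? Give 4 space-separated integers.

Step 1: flows [1->0,3->0,1->3,2->3] -> levels [6 4 11 6]
Step 2: flows [0->1,0=3,3->1,2->3] -> levels [5 6 10 6]
Step 3: flows [1->0,3->0,1=3,2->3] -> levels [7 5 9 6]
Step 4: flows [0->1,0->3,3->1,2->3] -> levels [5 7 8 7]
Step 5: flows [1->0,3->0,1=3,2->3] -> levels [7 6 7 7]
Step 6: flows [0->1,0=3,3->1,2=3] -> levels [6 8 7 6]
Step 7: flows [1->0,0=3,1->3,2->3] -> levels [7 6 6 8]
Step 8: flows [0->1,3->0,3->1,3->2] -> levels [7 8 7 5]
Step 9: flows [1->0,0->3,1->3,2->3] -> levels [7 6 6 8]
  -> period-2 cycle: step 9 state = step 7 state; never stabilizes
  -> state at step 30: (30-7) mod 2 = 1, same as step 8 -> [7 8 7 5]

Answer: 7 8 7 5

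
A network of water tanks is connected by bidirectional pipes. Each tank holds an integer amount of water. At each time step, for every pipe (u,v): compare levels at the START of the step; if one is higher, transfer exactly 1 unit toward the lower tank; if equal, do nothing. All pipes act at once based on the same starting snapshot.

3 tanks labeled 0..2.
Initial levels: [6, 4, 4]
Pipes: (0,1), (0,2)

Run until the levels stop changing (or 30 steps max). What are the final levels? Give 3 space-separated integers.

Step 1: flows [0->1,0->2] -> levels [4 5 5]
Step 2: flows [1->0,2->0] -> levels [6 4 4]
  -> period-2 cycle: step 2 state = step 0 state; never stabilizes
  -> state at step 30: (30-0) mod 2 = 0, same as step 0 -> [6 4 4]

Answer: 6 4 4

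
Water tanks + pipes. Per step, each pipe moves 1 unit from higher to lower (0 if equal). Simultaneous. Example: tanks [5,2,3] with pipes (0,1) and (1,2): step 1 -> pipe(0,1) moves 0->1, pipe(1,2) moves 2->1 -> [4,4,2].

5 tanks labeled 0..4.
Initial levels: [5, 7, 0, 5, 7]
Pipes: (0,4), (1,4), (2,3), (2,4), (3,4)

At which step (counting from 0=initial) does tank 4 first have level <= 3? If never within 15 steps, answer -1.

Answer: 3

Derivation:
Step 1: flows [4->0,1=4,3->2,4->2,4->3] -> levels [6 7 2 5 4]
Step 2: flows [0->4,1->4,3->2,4->2,3->4] -> levels [5 6 4 3 6]
Step 3: flows [4->0,1=4,2->3,4->2,4->3] -> levels [6 6 4 5 3]
Tank 4 first reaches <=3 at step 3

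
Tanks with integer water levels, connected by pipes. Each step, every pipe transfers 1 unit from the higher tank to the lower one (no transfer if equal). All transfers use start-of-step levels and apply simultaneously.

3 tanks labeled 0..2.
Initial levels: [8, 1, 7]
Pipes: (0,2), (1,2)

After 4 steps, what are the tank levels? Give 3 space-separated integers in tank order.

Answer: 6 5 5

Derivation:
Step 1: flows [0->2,2->1] -> levels [7 2 7]
Step 2: flows [0=2,2->1] -> levels [7 3 6]
Step 3: flows [0->2,2->1] -> levels [6 4 6]
Step 4: flows [0=2,2->1] -> levels [6 5 5]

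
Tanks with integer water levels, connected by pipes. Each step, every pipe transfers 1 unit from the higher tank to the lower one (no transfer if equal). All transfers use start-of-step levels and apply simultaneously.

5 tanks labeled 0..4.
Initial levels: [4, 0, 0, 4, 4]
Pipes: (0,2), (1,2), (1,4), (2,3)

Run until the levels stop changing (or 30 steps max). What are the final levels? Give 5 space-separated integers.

Step 1: flows [0->2,1=2,4->1,3->2] -> levels [3 1 2 3 3]
Step 2: flows [0->2,2->1,4->1,3->2] -> levels [2 3 3 2 2]
Step 3: flows [2->0,1=2,1->4,2->3] -> levels [3 2 1 3 3]
Step 4: flows [0->2,1->2,4->1,3->2] -> levels [2 2 4 2 2]
Step 5: flows [2->0,2->1,1=4,2->3] -> levels [3 3 1 3 2]
Step 6: flows [0->2,1->2,1->4,3->2] -> levels [2 1 4 2 3]
Step 7: flows [2->0,2->1,4->1,2->3] -> levels [3 3 1 3 2]
  -> period-2 cycle: step 7 state = step 5 state; never stabilizes
  -> state at step 30: (30-5) mod 2 = 1, same as step 6 -> [2 1 4 2 3]

Answer: 2 1 4 2 3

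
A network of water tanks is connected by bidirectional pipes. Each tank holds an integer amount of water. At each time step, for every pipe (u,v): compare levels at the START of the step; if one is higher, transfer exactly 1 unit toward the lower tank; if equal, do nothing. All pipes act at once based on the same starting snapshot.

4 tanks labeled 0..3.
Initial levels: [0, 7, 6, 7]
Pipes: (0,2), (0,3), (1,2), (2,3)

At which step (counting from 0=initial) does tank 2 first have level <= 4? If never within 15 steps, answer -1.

Answer: 2

Derivation:
Step 1: flows [2->0,3->0,1->2,3->2] -> levels [2 6 7 5]
Step 2: flows [2->0,3->0,2->1,2->3] -> levels [4 7 4 5]
Tank 2 first reaches <=4 at step 2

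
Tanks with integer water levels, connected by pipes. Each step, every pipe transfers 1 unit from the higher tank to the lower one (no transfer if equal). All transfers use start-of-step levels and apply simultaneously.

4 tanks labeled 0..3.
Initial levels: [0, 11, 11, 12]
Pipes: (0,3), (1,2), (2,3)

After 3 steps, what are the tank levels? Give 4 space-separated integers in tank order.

Step 1: flows [3->0,1=2,3->2] -> levels [1 11 12 10]
Step 2: flows [3->0,2->1,2->3] -> levels [2 12 10 10]
Step 3: flows [3->0,1->2,2=3] -> levels [3 11 11 9]

Answer: 3 11 11 9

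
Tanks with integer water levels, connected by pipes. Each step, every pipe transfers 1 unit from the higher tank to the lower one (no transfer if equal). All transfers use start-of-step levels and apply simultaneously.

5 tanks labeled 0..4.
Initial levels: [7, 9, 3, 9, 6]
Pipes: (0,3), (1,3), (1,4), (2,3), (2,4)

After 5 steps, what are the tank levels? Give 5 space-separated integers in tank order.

Step 1: flows [3->0,1=3,1->4,3->2,4->2] -> levels [8 8 5 7 6]
Step 2: flows [0->3,1->3,1->4,3->2,4->2] -> levels [7 6 7 8 6]
Step 3: flows [3->0,3->1,1=4,3->2,2->4] -> levels [8 7 7 5 7]
Step 4: flows [0->3,1->3,1=4,2->3,2=4] -> levels [7 6 6 8 7]
Step 5: flows [3->0,3->1,4->1,3->2,4->2] -> levels [8 8 8 5 5]

Answer: 8 8 8 5 5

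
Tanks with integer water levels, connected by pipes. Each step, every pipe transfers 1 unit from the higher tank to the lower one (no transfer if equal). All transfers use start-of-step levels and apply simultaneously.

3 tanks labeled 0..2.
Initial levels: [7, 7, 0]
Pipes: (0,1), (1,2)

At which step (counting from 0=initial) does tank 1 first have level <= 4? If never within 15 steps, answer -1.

Answer: 5

Derivation:
Step 1: flows [0=1,1->2] -> levels [7 6 1]
Step 2: flows [0->1,1->2] -> levels [6 6 2]
Step 3: flows [0=1,1->2] -> levels [6 5 3]
Step 4: flows [0->1,1->2] -> levels [5 5 4]
Step 5: flows [0=1,1->2] -> levels [5 4 5]
Tank 1 first reaches <=4 at step 5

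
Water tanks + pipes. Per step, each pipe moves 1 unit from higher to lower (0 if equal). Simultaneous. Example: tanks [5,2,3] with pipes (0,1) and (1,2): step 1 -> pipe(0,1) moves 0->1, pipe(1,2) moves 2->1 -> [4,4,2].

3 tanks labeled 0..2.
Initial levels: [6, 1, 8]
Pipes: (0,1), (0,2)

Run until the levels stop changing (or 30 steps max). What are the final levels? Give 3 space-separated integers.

Answer: 5 5 5

Derivation:
Step 1: flows [0->1,2->0] -> levels [6 2 7]
Step 2: flows [0->1,2->0] -> levels [6 3 6]
Step 3: flows [0->1,0=2] -> levels [5 4 6]
Step 4: flows [0->1,2->0] -> levels [5 5 5]
Step 5: flows [0=1,0=2] -> levels [5 5 5]
  -> stable (no change)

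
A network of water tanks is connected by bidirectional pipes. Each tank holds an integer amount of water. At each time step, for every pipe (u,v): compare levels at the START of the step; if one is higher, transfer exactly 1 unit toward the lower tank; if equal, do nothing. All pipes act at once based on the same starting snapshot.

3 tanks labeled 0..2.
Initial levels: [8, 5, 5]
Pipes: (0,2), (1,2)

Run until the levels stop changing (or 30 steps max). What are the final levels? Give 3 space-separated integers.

Answer: 6 6 6

Derivation:
Step 1: flows [0->2,1=2] -> levels [7 5 6]
Step 2: flows [0->2,2->1] -> levels [6 6 6]
Step 3: flows [0=2,1=2] -> levels [6 6 6]
  -> stable (no change)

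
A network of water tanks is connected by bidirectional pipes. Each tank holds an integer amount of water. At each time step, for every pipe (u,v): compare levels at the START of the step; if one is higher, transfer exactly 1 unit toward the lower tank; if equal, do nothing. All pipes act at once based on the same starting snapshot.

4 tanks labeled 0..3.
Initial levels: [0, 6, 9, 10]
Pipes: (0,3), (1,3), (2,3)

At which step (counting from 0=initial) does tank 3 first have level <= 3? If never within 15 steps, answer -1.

Answer: -1

Derivation:
Step 1: flows [3->0,3->1,3->2] -> levels [1 7 10 7]
Step 2: flows [3->0,1=3,2->3] -> levels [2 7 9 7]
Step 3: flows [3->0,1=3,2->3] -> levels [3 7 8 7]
Step 4: flows [3->0,1=3,2->3] -> levels [4 7 7 7]
Step 5: flows [3->0,1=3,2=3] -> levels [5 7 7 6]
Step 6: flows [3->0,1->3,2->3] -> levels [6 6 6 7]
Step 7: flows [3->0,3->1,3->2] -> levels [7 7 7 4]
Step 8: flows [0->3,1->3,2->3] -> levels [6 6 6 7]
  -> period-2 cycle (repeats step 6); tank 3 never drops to <=3
Tank 3 never reaches <=3 within 15 steps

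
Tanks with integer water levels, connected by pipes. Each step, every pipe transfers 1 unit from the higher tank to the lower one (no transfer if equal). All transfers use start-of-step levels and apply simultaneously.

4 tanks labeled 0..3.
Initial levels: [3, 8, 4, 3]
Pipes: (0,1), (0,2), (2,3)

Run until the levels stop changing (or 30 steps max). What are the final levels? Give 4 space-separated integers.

Step 1: flows [1->0,2->0,2->3] -> levels [5 7 2 4]
Step 2: flows [1->0,0->2,3->2] -> levels [5 6 4 3]
Step 3: flows [1->0,0->2,2->3] -> levels [5 5 4 4]
Step 4: flows [0=1,0->2,2=3] -> levels [4 5 5 4]
Step 5: flows [1->0,2->0,2->3] -> levels [6 4 3 5]
Step 6: flows [0->1,0->2,3->2] -> levels [4 5 5 4]
  -> period-2 cycle: step 6 state = step 4 state; never stabilizes
  -> state at step 30: (30-4) mod 2 = 0, same as step 4 -> [4 5 5 4]

Answer: 4 5 5 4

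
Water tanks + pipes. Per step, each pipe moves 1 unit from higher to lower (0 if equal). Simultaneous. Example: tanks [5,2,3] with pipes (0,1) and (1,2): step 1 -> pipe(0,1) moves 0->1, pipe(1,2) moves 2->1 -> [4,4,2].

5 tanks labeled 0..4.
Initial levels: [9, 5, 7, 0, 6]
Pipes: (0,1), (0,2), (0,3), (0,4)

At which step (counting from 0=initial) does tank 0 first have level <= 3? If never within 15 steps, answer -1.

Step 1: flows [0->1,0->2,0->3,0->4] -> levels [5 6 8 1 7]
Step 2: flows [1->0,2->0,0->3,4->0] -> levels [7 5 7 2 6]
Step 3: flows [0->1,0=2,0->3,0->4] -> levels [4 6 7 3 7]
Step 4: flows [1->0,2->0,0->3,4->0] -> levels [6 5 6 4 6]
Step 5: flows [0->1,0=2,0->3,0=4] -> levels [4 6 6 5 6]
Step 6: flows [1->0,2->0,3->0,4->0] -> levels [8 5 5 4 5]
Step 7: flows [0->1,0->2,0->3,0->4] -> levels [4 6 6 5 6]
  -> period-2 cycle (repeats step 5); tank 0 never drops to <=3
Tank 0 never reaches <=3 within 15 steps

Answer: -1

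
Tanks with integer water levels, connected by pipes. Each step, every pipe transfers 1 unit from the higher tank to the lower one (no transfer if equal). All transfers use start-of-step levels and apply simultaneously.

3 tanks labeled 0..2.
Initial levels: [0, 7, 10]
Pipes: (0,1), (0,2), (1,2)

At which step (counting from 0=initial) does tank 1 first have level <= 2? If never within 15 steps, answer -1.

Step 1: flows [1->0,2->0,2->1] -> levels [2 7 8]
Step 2: flows [1->0,2->0,2->1] -> levels [4 7 6]
Step 3: flows [1->0,2->0,1->2] -> levels [6 5 6]
Step 4: flows [0->1,0=2,2->1] -> levels [5 7 5]
Step 5: flows [1->0,0=2,1->2] -> levels [6 5 6]
  -> period-2 cycle (repeats step 3); tank 1 never drops to <=2
Tank 1 never reaches <=2 within 15 steps

Answer: -1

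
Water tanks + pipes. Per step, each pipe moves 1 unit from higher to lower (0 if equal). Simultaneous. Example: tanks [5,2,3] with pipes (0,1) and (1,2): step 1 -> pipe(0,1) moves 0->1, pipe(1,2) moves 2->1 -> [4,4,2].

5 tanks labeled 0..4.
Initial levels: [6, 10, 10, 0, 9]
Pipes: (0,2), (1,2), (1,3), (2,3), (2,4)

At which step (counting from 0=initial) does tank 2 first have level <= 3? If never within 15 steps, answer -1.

Step 1: flows [2->0,1=2,1->3,2->3,2->4] -> levels [7 9 7 2 10]
Step 2: flows [0=2,1->2,1->3,2->3,4->2] -> levels [7 7 8 4 9]
Step 3: flows [2->0,2->1,1->3,2->3,4->2] -> levels [8 7 6 6 8]
Step 4: flows [0->2,1->2,1->3,2=3,4->2] -> levels [7 5 9 7 7]
Step 5: flows [2->0,2->1,3->1,2->3,2->4] -> levels [8 7 5 7 8]
Step 6: flows [0->2,1->2,1=3,3->2,4->2] -> levels [7 6 9 6 7]
Step 7: flows [2->0,2->1,1=3,2->3,2->4] -> levels [8 7 5 7 8]
  -> period-2 cycle (repeats step 5); tank 2 never drops to <=3
Tank 2 never reaches <=3 within 15 steps

Answer: -1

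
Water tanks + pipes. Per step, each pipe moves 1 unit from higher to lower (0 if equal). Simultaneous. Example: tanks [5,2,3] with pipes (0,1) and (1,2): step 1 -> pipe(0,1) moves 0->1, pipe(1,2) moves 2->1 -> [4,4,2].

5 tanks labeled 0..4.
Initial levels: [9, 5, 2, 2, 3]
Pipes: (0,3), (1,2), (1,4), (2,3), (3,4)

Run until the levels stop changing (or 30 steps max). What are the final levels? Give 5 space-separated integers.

Step 1: flows [0->3,1->2,1->4,2=3,4->3] -> levels [8 3 3 4 3]
Step 2: flows [0->3,1=2,1=4,3->2,3->4] -> levels [7 3 4 3 4]
Step 3: flows [0->3,2->1,4->1,2->3,4->3] -> levels [6 5 2 6 2]
Step 4: flows [0=3,1->2,1->4,3->2,3->4] -> levels [6 3 4 4 4]
Step 5: flows [0->3,2->1,4->1,2=3,3=4] -> levels [5 5 3 5 3]
Step 6: flows [0=3,1->2,1->4,3->2,3->4] -> levels [5 3 5 3 5]
Step 7: flows [0->3,2->1,4->1,2->3,4->3] -> levels [4 5 3 6 3]
Step 8: flows [3->0,1->2,1->4,3->2,3->4] -> levels [5 3 5 3 5]
  -> period-2 cycle: step 8 state = step 6 state; never stabilizes
  -> state at step 30: (30-6) mod 2 = 0, same as step 6 -> [5 3 5 3 5]

Answer: 5 3 5 3 5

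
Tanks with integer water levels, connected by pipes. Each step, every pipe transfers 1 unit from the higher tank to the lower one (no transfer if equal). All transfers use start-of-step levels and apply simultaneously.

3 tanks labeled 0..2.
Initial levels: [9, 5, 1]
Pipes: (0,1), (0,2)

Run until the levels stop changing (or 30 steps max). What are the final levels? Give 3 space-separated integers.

Answer: 5 5 5

Derivation:
Step 1: flows [0->1,0->2] -> levels [7 6 2]
Step 2: flows [0->1,0->2] -> levels [5 7 3]
Step 3: flows [1->0,0->2] -> levels [5 6 4]
Step 4: flows [1->0,0->2] -> levels [5 5 5]
Step 5: flows [0=1,0=2] -> levels [5 5 5]
  -> stable (no change)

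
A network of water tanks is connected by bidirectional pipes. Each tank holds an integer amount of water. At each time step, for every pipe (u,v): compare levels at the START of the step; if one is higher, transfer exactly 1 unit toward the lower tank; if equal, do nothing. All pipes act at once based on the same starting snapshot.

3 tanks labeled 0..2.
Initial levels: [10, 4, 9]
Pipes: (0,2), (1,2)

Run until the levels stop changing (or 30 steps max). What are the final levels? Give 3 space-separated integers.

Step 1: flows [0->2,2->1] -> levels [9 5 9]
Step 2: flows [0=2,2->1] -> levels [9 6 8]
Step 3: flows [0->2,2->1] -> levels [8 7 8]
Step 4: flows [0=2,2->1] -> levels [8 8 7]
Step 5: flows [0->2,1->2] -> levels [7 7 9]
Step 6: flows [2->0,2->1] -> levels [8 8 7]
  -> period-2 cycle: step 6 state = step 4 state; never stabilizes
  -> state at step 30: (30-4) mod 2 = 0, same as step 4 -> [8 8 7]

Answer: 8 8 7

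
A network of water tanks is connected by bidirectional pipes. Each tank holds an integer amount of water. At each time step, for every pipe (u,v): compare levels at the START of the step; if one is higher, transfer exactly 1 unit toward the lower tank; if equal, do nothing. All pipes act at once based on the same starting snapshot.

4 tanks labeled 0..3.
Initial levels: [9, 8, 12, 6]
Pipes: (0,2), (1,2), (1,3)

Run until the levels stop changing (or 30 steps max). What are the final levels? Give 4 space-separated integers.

Answer: 8 8 10 9

Derivation:
Step 1: flows [2->0,2->1,1->3] -> levels [10 8 10 7]
Step 2: flows [0=2,2->1,1->3] -> levels [10 8 9 8]
Step 3: flows [0->2,2->1,1=3] -> levels [9 9 9 8]
Step 4: flows [0=2,1=2,1->3] -> levels [9 8 9 9]
Step 5: flows [0=2,2->1,3->1] -> levels [9 10 8 8]
Step 6: flows [0->2,1->2,1->3] -> levels [8 8 10 9]
Step 7: flows [2->0,2->1,3->1] -> levels [9 10 8 8]
  -> period-2 cycle: step 7 state = step 5 state; never stabilizes
  -> state at step 30: (30-5) mod 2 = 1, same as step 6 -> [8 8 10 9]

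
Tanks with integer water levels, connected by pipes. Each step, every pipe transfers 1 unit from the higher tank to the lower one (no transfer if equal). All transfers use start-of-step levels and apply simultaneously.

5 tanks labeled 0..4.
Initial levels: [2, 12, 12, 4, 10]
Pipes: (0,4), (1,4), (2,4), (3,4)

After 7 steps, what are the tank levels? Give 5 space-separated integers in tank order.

Step 1: flows [4->0,1->4,2->4,4->3] -> levels [3 11 11 5 10]
Step 2: flows [4->0,1->4,2->4,4->3] -> levels [4 10 10 6 10]
Step 3: flows [4->0,1=4,2=4,4->3] -> levels [5 10 10 7 8]
Step 4: flows [4->0,1->4,2->4,4->3] -> levels [6 9 9 8 8]
Step 5: flows [4->0,1->4,2->4,3=4] -> levels [7 8 8 8 9]
Step 6: flows [4->0,4->1,4->2,4->3] -> levels [8 9 9 9 5]
Step 7: flows [0->4,1->4,2->4,3->4] -> levels [7 8 8 8 9]

Answer: 7 8 8 8 9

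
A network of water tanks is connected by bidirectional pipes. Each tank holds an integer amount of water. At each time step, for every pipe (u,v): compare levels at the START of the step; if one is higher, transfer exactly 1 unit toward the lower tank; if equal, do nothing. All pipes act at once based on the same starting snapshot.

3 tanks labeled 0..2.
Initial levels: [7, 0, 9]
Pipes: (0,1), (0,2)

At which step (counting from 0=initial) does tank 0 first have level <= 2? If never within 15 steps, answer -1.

Answer: -1

Derivation:
Step 1: flows [0->1,2->0] -> levels [7 1 8]
Step 2: flows [0->1,2->0] -> levels [7 2 7]
Step 3: flows [0->1,0=2] -> levels [6 3 7]
Step 4: flows [0->1,2->0] -> levels [6 4 6]
Step 5: flows [0->1,0=2] -> levels [5 5 6]
Step 6: flows [0=1,2->0] -> levels [6 5 5]
Step 7: flows [0->1,0->2] -> levels [4 6 6]
Step 8: flows [1->0,2->0] -> levels [6 5 5]
  -> period-2 cycle (repeats step 6); tank 0 never drops to <=2
Tank 0 never reaches <=2 within 15 steps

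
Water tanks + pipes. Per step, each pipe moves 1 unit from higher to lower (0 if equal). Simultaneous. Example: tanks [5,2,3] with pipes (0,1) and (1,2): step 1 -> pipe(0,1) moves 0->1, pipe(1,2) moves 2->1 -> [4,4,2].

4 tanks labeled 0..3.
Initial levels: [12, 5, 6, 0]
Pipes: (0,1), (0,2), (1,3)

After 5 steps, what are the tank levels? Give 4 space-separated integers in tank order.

Step 1: flows [0->1,0->2,1->3] -> levels [10 5 7 1]
Step 2: flows [0->1,0->2,1->3] -> levels [8 5 8 2]
Step 3: flows [0->1,0=2,1->3] -> levels [7 5 8 3]
Step 4: flows [0->1,2->0,1->3] -> levels [7 5 7 4]
Step 5: flows [0->1,0=2,1->3] -> levels [6 5 7 5]

Answer: 6 5 7 5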